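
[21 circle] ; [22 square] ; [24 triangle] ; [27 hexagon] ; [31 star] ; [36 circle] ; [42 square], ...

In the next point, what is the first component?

49

For the first component, differences are 1, 2, 3, … (increasing by 1 each time): 21, 22, 24, 27, 31, 36, 42 → 49.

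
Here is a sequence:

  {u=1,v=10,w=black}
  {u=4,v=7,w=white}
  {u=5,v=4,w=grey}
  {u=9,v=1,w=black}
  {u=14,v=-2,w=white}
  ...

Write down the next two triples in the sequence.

U — each term is the sum of the two before it: 1, 4, 5, 9, 14 → 23 → 37.
For the v, −3 each step: 10, 7, 4, 1, -2 → -5 → -8.
W goes black, white, grey, black, white → grey → black (repeats black → white → grey).
Putting the parts together: {u=23,v=-5,w=grey} and then {u=37,v=-8,w=black}.

{u=23,v=-5,w=grey}, {u=37,v=-8,w=black}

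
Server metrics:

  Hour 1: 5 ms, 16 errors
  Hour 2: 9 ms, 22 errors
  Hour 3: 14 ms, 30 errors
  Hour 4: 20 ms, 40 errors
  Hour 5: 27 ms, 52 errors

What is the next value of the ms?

Ms goes 5, 9, 14, 20, 27 → 35 (differences are 4, 5, 6, … (increasing by 1 each time)).
Errors: differences are 6, 8, 10, … (increasing by 2 each time), so 16, 22, 30, 40, 52 → 66.

35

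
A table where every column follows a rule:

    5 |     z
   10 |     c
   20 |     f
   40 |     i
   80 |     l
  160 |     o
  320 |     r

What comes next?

First component goes 5, 10, 20, 40, 80, 160, 320 → 640 (×2 each step).
For the letter, letters move forward 3 places in the alphabet, wrapping Z→A: z, c, f, i, l, o, r → u.
Putting it together: 640  u.

640  u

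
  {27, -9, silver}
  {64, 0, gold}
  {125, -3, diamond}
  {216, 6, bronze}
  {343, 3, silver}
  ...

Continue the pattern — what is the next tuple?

{512, 12, gold}

First component goes 27, 64, 125, 216, 343 → 512 (perfect cubes: 3³, 4³, 5³, …).
Second component: -9, 0, -3, 6, 3 → 12 (alternating steps +9, −3, +9, −3, …).
Rank: repeats silver → gold → diamond → bronze, so silver, gold, diamond, bronze, silver → gold.
Combining the parts gives {512, 12, gold}.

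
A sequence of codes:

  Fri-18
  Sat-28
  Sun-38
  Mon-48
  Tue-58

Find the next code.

Day: runs through the weekdays Mon→Sun; Fri, Sat, Sun, Mon, Tue → Wed.
Second component: 18, 28, 38, 48, 58 → 68 (+10 each step).
So the next code is Wed-68.

Wed-68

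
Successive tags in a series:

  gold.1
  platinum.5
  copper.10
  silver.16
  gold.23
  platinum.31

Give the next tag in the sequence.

copper.40

For the metal, repeats gold → platinum → copper → silver: gold, platinum, copper, silver, gold, platinum → copper.
Second component goes 1, 5, 10, 16, 23, 31 → 40 (differences are 4, 5, 6, … (increasing by 1 each time)).
Combining the parts gives copper.40.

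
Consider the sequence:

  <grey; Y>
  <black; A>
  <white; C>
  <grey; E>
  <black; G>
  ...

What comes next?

<white; I>

Shade: grey, black, white, grey, black → white (repeats grey → black → white).
Letter goes Y, A, C, E, G → I (letters move forward 2 places in the alphabet, wrapping Z→A).
Putting it together: <white; I>.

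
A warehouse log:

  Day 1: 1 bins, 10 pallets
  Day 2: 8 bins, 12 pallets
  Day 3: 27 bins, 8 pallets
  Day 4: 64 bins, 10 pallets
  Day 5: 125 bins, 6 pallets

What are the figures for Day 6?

Bins: perfect cubes: 1³, 2³, 3³, …; 1, 8, 27, 64, 125 → 216.
Pallets goes 10, 12, 8, 10, 6 → 8 (alternating steps +2, −4, +2, −4, …).
Combining the parts gives 216 bins, 8 pallets.

216 bins, 8 pallets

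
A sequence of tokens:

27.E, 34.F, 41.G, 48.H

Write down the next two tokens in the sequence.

55.I, 62.J

First component goes 27, 34, 41, 48 → 55 → 62 (+7 each step).
Letter: E, F, G, H → I → J (letters move forward 1 place in the alphabet).
Putting the parts together: 55.I and then 62.J.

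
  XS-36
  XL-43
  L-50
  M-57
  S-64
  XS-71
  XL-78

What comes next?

L-85

Size: repeats XS → XL → L → M → S, so XS, XL, L, M, S, XS, XL → L.
Second component: +7 each step; 36, 43, 50, 57, 64, 71, 78 → 85.
Putting it together: L-85.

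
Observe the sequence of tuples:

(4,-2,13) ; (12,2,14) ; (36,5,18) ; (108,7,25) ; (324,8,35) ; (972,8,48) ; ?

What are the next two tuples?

(2916,7,64), (8748,5,83)

For the first part, ×3 each step: 4, 12, 36, 108, 324, 972 → 2916 → 8748.
For the second part, differences are 4, 3, 2, … (decreasing by 1 each time): -2, 2, 5, 7, 8, 8 → 7 → 5.
Third part — differences are 1, 4, 7, … (increasing by 3 each time): 13, 14, 18, 25, 35, 48 → 64 → 83.
Putting the parts together: (2916,7,64) and then (8748,5,83).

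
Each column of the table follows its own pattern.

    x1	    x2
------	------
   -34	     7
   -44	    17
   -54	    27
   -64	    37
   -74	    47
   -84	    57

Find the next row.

Column x1: -34, -44, -54, -64, -74, -84 → -94 (−10 each step).
For the column x2, together with the column x1 always sums to -27: 7, 17, 27, 37, 47, 57 → 67.
Putting it together: -94  67.

-94  67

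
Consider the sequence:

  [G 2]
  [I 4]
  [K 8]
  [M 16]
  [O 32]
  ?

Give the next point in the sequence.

[Q 64]

Letter: letters move forward 2 places in the alphabet; G, I, K, M, O → Q.
Second component: ×2 each step; 2, 4, 8, 16, 32 → 64.
Putting it together: [Q 64].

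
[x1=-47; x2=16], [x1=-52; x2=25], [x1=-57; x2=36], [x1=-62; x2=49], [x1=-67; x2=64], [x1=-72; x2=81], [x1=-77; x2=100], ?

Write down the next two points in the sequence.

[x1=-82; x2=121], [x1=-87; x2=144]

For the x1, −5 each step: -47, -52, -57, -62, -67, -72, -77 → -82 → -87.
X2: perfect squares: 4², 5², 6², …; 16, 25, 36, 49, 64, 81, 100 → 121 → 144.
Putting the parts together: [x1=-82; x2=121] and then [x1=-87; x2=144].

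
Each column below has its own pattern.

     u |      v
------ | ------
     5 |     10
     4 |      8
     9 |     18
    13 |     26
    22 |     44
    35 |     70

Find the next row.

57  114

Column u: each term is the sum of the two before it; 5, 4, 9, 13, 22, 35 → 57.
Column v: always 2 × the column u, so 10, 8, 18, 26, 44, 70 → 114.
So the next row is 57  114.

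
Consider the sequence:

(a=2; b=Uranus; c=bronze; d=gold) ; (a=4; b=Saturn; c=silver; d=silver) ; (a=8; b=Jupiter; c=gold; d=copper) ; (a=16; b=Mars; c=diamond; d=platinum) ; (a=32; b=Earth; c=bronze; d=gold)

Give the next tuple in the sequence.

A: ×2 each step; 2, 4, 8, 16, 32 → 64.
B: runs backward through the planets Mercury→Neptune, so Uranus, Saturn, Jupiter, Mars, Earth → Venus.
C goes bronze, silver, gold, diamond, bronze → silver (repeats bronze → silver → gold → diamond).
D — repeats gold → silver → copper → platinum: gold, silver, copper, platinum, gold → silver.
Putting it together: (a=64; b=Venus; c=silver; d=silver).

(a=64; b=Venus; c=silver; d=silver)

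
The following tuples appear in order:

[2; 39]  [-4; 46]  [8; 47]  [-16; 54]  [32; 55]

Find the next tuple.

[-64; 62]

For the first component, ×(-2) each step: 2, -4, 8, -16, 32 → -64.
Second component: 39, 46, 47, 54, 55 → 62 (alternating steps +7, +1, +7, +1, …).
So the next tuple is [-64; 62].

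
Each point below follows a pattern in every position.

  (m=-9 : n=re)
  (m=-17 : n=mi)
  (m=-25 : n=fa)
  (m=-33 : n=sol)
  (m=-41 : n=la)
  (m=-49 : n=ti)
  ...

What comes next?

M: -9, -17, -25, -33, -41, -49 → -57 (−8 each step).
For the n, runs through the solfège scale do→ti: re, mi, fa, sol, la, ti → do.
So the next point is (m=-57 : n=do).

(m=-57 : n=do)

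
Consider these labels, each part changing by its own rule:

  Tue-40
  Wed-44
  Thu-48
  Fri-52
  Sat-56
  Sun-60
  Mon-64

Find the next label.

Tue-68

Day: Tue, Wed, Thu, Fri, Sat, Sun, Mon → Tue (runs through the weekdays Mon→Sun).
Second component: +4 each step; 40, 44, 48, 52, 56, 60, 64 → 68.
Combining the parts gives Tue-68.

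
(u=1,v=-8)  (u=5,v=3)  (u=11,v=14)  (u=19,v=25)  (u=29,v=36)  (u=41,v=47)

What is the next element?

(u=55,v=58)

U goes 1, 5, 11, 19, 29, 41 → 55 (differences are 4, 6, 8, … (increasing by 2 each time)).
V — +11 each step: -8, 3, 14, 25, 36, 47 → 58.
Combining the parts gives (u=55,v=58).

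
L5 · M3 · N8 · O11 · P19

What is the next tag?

Q30

Letter — letters move forward 1 place in the alphabet: L, M, N, O, P → Q.
Second component: 5, 3, 8, 11, 19 → 30 (each term is the sum of the two before it).
Putting it together: Q30.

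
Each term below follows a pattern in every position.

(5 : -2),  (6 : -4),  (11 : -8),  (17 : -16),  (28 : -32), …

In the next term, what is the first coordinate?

45

For the first coordinate, each term is the sum of the two before it: 5, 6, 11, 17, 28 → 45.
Second coordinate: -2, -4, -8, -16, -32 → -64 (×2 each step).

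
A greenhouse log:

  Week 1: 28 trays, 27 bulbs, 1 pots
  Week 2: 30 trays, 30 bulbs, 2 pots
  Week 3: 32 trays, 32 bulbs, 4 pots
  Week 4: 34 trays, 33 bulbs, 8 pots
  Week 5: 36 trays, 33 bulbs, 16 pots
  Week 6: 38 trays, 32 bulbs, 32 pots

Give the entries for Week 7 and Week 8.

Trays goes 28, 30, 32, 34, 36, 38 → 40 → 42 (+2 each step).
Bulbs: differences are 3, 2, 1, … (decreasing by 1 each time); 27, 30, 32, 33, 33, 32 → 30 → 27.
Pots: ×2 each step; 1, 2, 4, 8, 16, 32 → 64 → 128.
So the next two lines are 40 trays, 30 bulbs, 64 pots and 42 trays, 27 bulbs, 128 pots.

40 trays, 30 bulbs, 64 pots; 42 trays, 27 bulbs, 128 pots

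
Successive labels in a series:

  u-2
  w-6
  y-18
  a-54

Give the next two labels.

c-162, e-486

Letter goes u, w, y, a → c → e (letters move forward 2 places in the alphabet, wrapping Z→A).
For the second component, ×3 each step: 2, 6, 18, 54 → 162 → 486.
So the next two labels are c-162 and e-486.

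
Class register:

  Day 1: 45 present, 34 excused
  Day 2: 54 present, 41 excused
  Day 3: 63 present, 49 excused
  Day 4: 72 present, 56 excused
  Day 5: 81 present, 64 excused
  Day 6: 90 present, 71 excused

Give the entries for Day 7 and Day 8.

99 present, 79 excused; 108 present, 86 excused

Present goes 45, 54, 63, 72, 81, 90 → 99 → 108 (+9 each step).
Excused goes 34, 41, 49, 56, 64, 71 → 79 → 86 (alternating steps +7, +8, +7, +8, …).
So the next two rows are 99 present, 79 excused and 108 present, 86 excused.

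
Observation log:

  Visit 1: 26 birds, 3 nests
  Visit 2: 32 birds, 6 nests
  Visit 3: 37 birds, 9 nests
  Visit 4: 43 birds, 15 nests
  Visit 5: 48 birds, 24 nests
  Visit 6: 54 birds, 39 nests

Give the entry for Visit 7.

Birds: alternating steps +6, +5, +6, +5, …; 26, 32, 37, 43, 48, 54 → 59.
Nests goes 3, 6, 9, 15, 24, 39 → 63 (each term is the sum of the two before it).
Putting it together: 59 birds, 63 nests.

59 birds, 63 nests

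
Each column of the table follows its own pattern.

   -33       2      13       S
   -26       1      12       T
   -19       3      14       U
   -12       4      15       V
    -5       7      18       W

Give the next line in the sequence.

First component: -33, -26, -19, -12, -5 → 2 (+7 each step).
Second component: 2, 1, 3, 4, 7 → 11 (each term is the sum of the two before it).
For the third component, always 11 more than the second component: 13, 12, 14, 15, 18 → 22.
Letter: S, T, U, V, W → X (letters move forward 1 place in the alphabet).
Combining the parts gives 2  11  22  X.

2  11  22  X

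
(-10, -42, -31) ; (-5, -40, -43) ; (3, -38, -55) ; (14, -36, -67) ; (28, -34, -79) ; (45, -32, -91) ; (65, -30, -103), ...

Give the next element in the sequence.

First slot: differences are 5, 8, 11, … (increasing by 3 each time), so -10, -5, 3, 14, 28, 45, 65 → 88.
Second slot — +2 each step: -42, -40, -38, -36, -34, -32, -30 → -28.
Third slot goes -31, -43, -55, -67, -79, -91, -103 → -115 (−12 each step).
So the next element is (88, -28, -115).

(88, -28, -115)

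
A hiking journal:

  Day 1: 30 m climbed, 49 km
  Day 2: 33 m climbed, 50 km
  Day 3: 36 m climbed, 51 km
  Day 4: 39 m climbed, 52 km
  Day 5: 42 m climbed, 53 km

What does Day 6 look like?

45 m climbed, 54 km

M climbed goes 30, 33, 36, 39, 42 → 45 (+3 each step).
For the km, +1 each step: 49, 50, 51, 52, 53 → 54.
Combining the parts gives 45 m climbed, 54 km.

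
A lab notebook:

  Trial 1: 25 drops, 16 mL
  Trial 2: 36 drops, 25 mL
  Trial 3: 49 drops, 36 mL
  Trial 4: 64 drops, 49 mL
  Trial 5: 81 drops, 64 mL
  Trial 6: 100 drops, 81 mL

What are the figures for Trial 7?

For the drops, perfect squares: 5², 6², 7², …: 25, 36, 49, 64, 81, 100 → 121.
ML: perfect squares: 4², 5², 6², …, so 16, 25, 36, 49, 64, 81 → 100.
So the next row is 121 drops, 100 mL.

121 drops, 100 mL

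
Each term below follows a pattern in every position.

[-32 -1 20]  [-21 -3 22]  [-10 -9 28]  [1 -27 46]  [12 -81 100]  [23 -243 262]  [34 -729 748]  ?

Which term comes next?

[45 -2187 2206]

First value goes -32, -21, -10, 1, 12, 23, 34 → 45 (+11 each step).
Second value — ×3 each step: -1, -3, -9, -27, -81, -243, -729 → -2187.
Third value: together with the second value always sums to 19; 20, 22, 28, 46, 100, 262, 748 → 2206.
Putting it together: [45 -2187 2206].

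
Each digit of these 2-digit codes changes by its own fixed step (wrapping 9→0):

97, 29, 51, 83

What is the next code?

First digit — +3 each step, mod 10: 9, 2, 5, 8 → 1.
Second digit goes 7, 9, 1, 3 → 5 (+2 each step, mod 10).
Combining the parts gives 15.

15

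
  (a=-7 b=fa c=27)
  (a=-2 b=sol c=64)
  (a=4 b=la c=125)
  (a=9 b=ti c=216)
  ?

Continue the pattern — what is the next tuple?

(a=15 b=do c=343)

For the a, alternating steps +5, +6, +5, +6, …: -7, -2, 4, 9 → 15.
B — runs through the solfège scale do→ti: fa, sol, la, ti → do.
C: 27, 64, 125, 216 → 343 (perfect cubes: 3³, 4³, 5³, …).
Combining the parts gives (a=15 b=do c=343).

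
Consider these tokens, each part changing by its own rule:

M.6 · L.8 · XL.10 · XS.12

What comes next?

Size: runs through clothing sizes XS→XL, so M, L, XL, XS → S.
Second component: +2 each step; 6, 8, 10, 12 → 14.
So the next token is S.14.

S.14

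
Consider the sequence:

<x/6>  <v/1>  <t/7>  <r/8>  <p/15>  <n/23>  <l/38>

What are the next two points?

Letter goes x, v, t, r, p, n, l → j → h (letters move back 2 places in the alphabet).
Second coordinate goes 6, 1, 7, 8, 15, 23, 38 → 61 → 99 (each term is the sum of the two before it).
Putting the parts together: <j/61> and then <h/99>.

<j/61>, <h/99>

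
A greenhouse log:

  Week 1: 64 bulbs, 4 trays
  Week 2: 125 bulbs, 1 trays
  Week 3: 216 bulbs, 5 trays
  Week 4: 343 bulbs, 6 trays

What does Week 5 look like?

Bulbs: perfect cubes: 4³, 5³, 6³, …, so 64, 125, 216, 343 → 512.
Trays: each term is the sum of the two before it; 4, 1, 5, 6 → 11.
Combining the parts gives 512 bulbs, 11 trays.

512 bulbs, 11 trays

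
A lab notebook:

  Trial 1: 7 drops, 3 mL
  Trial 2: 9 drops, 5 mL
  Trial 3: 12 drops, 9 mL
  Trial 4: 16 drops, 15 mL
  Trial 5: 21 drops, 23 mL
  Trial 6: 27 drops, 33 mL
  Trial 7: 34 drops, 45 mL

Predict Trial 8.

Drops goes 7, 9, 12, 16, 21, 27, 34 → 42 (differences are 2, 3, 4, … (increasing by 1 each time)).
ML: 3, 5, 9, 15, 23, 33, 45 → 59 (differences are 2, 4, 6, … (increasing by 2 each time)).
So the next line is 42 drops, 59 mL.

42 drops, 59 mL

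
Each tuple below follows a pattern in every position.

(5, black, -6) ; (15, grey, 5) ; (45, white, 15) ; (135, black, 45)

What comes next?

(405, grey, 135)

First part — ×3 each step: 5, 15, 45, 135 → 405.
Shade goes black, grey, white, black → grey (repeats black → grey → white).
Third part: -6, 5, 15, 45 → 135 (always the previous value of the first part).
Putting it together: (405, grey, 135).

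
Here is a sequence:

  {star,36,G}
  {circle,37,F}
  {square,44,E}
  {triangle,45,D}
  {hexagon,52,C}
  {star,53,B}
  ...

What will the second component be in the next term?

Second component: alternating steps +1, +7, +1, +7, …; 36, 37, 44, 45, 52, 53 → 60.

60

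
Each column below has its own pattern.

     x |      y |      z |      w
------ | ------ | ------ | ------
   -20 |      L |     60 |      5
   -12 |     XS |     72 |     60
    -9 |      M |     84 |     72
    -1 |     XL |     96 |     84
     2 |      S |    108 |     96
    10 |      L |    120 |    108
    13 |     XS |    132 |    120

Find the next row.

Column x: -20, -12, -9, -1, 2, 10, 13 → 21 (alternating steps +8, +3, +8, +3, …).
Column y: repeats L → XS → M → XL → S; L, XS, M, XL, S, L, XS → M.
Column z goes 60, 72, 84, 96, 108, 120, 132 → 144 (+12 each step).
Column w: always the previous value of the column z; 5, 60, 72, 84, 96, 108, 120 → 132.
Putting it together: 21  M  144  132.

21  M  144  132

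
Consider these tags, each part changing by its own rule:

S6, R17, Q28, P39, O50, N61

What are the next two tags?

Letter: S, R, Q, P, O, N → M → L (letters move back 1 place in the alphabet).
Second component: +11 each step; 6, 17, 28, 39, 50, 61 → 72 → 83.
So the next two tags are M72 and L83.

M72, L83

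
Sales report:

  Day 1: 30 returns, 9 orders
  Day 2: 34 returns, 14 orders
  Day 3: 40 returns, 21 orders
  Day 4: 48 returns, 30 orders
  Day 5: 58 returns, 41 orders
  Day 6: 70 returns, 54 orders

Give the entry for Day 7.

Returns — differences are 4, 6, 8, … (increasing by 2 each time): 30, 34, 40, 48, 58, 70 → 84.
Orders goes 9, 14, 21, 30, 41, 54 → 69 (differences are 5, 7, 9, … (increasing by 2 each time)).
So the next row is 84 returns, 69 orders.

84 returns, 69 orders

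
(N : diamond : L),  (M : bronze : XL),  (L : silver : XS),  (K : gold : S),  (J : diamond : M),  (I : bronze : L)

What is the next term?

Letter — letters move back 1 place in the alphabet: N, M, L, K, J, I → H.
Rank: repeats diamond → bronze → silver → gold; diamond, bronze, silver, gold, diamond, bronze → silver.
Size: repeats L → XL → XS → S → M, so L, XL, XS, S, M, L → XL.
Combining the parts gives (H : silver : XL).

(H : silver : XL)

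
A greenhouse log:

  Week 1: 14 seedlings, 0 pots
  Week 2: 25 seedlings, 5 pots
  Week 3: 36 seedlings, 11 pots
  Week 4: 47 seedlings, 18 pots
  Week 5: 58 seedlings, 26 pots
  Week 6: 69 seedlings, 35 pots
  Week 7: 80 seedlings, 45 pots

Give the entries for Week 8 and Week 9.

91 seedlings, 56 pots; 102 seedlings, 68 pots

Seedlings: 14, 25, 36, 47, 58, 69, 80 → 91 → 102 (+11 each step).
Pots: 0, 5, 11, 18, 26, 35, 45 → 56 → 68 (differences are 5, 6, 7, … (increasing by 1 each time)).
So the next two records are 91 seedlings, 56 pots and 102 seedlings, 68 pots.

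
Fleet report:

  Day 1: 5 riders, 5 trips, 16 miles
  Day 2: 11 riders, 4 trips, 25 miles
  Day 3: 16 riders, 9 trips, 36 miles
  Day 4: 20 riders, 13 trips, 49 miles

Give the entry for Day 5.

23 riders, 22 trips, 64 miles

Riders goes 5, 11, 16, 20 → 23 (differences are 6, 5, 4, … (decreasing by 1 each time)).
Trips goes 5, 4, 9, 13 → 22 (each term is the sum of the two before it).
Miles: perfect squares: 4², 5², 6², …; 16, 25, 36, 49 → 64.
Combining the parts gives 23 riders, 22 trips, 64 miles.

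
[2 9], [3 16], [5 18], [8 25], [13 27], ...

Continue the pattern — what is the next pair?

[21 34]

First slot goes 2, 3, 5, 8, 13 → 21 (each term is the sum of the two before it).
Second slot: alternating steps +7, +2, +7, +2, …, so 9, 16, 18, 25, 27 → 34.
So the next pair is [21 34].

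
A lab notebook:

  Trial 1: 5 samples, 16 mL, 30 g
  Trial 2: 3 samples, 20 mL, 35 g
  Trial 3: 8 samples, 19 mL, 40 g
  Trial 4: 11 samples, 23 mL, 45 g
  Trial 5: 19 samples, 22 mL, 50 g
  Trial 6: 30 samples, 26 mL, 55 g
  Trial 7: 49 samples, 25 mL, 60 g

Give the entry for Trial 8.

79 samples, 29 mL, 65 g

Samples: 5, 3, 8, 11, 19, 30, 49 → 79 (each term is the sum of the two before it).
ML: alternating steps +4, −1, +4, −1, …, so 16, 20, 19, 23, 22, 26, 25 → 29.
G: +5 each step; 30, 35, 40, 45, 50, 55, 60 → 65.
So the next record is 79 samples, 29 mL, 65 g.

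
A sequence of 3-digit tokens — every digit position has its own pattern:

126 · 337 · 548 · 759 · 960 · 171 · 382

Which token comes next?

593

For the first digit, +2 each step, mod 10: 1, 3, 5, 7, 9, 1, 3 → 5.
Second digit — +1 each step, mod 10: 2, 3, 4, 5, 6, 7, 8 → 9.
Third digit: +1 each step, mod 10, so 6, 7, 8, 9, 0, 1, 2 → 3.
Putting it together: 593.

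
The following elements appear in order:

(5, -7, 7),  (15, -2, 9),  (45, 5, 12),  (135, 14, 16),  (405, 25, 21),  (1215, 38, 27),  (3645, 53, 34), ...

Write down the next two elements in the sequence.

First part: 5, 15, 45, 135, 405, 1215, 3645 → 10935 → 32805 (×3 each step).
Second part: differences are 5, 7, 9, … (increasing by 2 each time), so -7, -2, 5, 14, 25, 38, 53 → 70 → 89.
Third part — differences are 2, 3, 4, … (increasing by 1 each time): 7, 9, 12, 16, 21, 27, 34 → 42 → 51.
So the next two elements are (10935, 70, 42) and (32805, 89, 51).

(10935, 70, 42), (32805, 89, 51)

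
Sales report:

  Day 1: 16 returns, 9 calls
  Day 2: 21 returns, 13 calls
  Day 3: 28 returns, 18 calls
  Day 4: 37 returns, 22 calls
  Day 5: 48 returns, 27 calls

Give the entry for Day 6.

61 returns, 31 calls

Returns: 16, 21, 28, 37, 48 → 61 (differences are 5, 7, 9, … (increasing by 2 each time)).
Calls: 9, 13, 18, 22, 27 → 31 (alternating steps +4, +5, +4, +5, …).
Combining the parts gives 61 returns, 31 calls.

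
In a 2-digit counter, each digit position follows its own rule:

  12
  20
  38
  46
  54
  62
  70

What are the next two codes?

First digit: +1 each step, mod 10, so 1, 2, 3, 4, 5, 6, 7 → 8 → 9.
For the second digit, −2 each step, mod 10: 2, 0, 8, 6, 4, 2, 0 → 8 → 6.
So the next two codes are 88 and 96.

88 then 96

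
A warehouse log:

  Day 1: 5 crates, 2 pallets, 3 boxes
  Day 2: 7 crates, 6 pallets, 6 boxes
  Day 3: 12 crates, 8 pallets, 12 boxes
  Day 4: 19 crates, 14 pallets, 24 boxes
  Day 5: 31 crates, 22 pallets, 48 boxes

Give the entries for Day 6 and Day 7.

50 crates, 36 pallets, 96 boxes; 81 crates, 58 pallets, 192 boxes

Crates goes 5, 7, 12, 19, 31 → 50 → 81 (each term is the sum of the two before it).
For the pallets, each term is the sum of the two before it: 2, 6, 8, 14, 22 → 36 → 58.
Boxes: 3, 6, 12, 24, 48 → 96 → 192 (×2 each step).
Putting the parts together: 50 crates, 36 pallets, 96 boxes and then 81 crates, 58 pallets, 192 boxes.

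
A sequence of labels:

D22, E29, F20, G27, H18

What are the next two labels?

I25, J16

Letter: letters move forward 1 place in the alphabet; D, E, F, G, H → I → J.
For the second component, alternating steps +7, −9, +7, −9, …: 22, 29, 20, 27, 18 → 25 → 16.
Putting the parts together: I25 and then J16.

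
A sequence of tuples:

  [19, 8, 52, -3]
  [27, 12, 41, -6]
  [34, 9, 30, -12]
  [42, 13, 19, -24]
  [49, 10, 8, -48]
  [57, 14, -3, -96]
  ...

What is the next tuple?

First component goes 19, 27, 34, 42, 49, 57 → 64 (alternating steps +8, +7, +8, +7, …).
For the second component, alternating steps +4, −3, +4, −3, …: 8, 12, 9, 13, 10, 14 → 11.
Third component: 52, 41, 30, 19, 8, -3 → -14 (−11 each step).
Fourth component: -3, -6, -12, -24, -48, -96 → -192 (×2 each step).
Putting it together: [64, 11, -14, -192].

[64, 11, -14, -192]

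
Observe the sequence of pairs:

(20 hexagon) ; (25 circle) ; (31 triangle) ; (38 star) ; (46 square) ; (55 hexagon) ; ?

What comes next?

First part: 20, 25, 31, 38, 46, 55 → 65 (differences are 5, 6, 7, … (increasing by 1 each time)).
Shape — repeats hexagon → circle → triangle → star → square: hexagon, circle, triangle, star, square, hexagon → circle.
Putting it together: (65 circle).

(65 circle)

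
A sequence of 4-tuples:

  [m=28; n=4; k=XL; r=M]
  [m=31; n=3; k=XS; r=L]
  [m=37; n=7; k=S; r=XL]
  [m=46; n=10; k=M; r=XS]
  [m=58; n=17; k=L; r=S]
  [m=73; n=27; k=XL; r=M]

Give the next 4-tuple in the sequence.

[m=91; n=44; k=XS; r=L]

M: differences are 3, 6, 9, … (increasing by 3 each time), so 28, 31, 37, 46, 58, 73 → 91.
N — each term is the sum of the two before it: 4, 3, 7, 10, 17, 27 → 44.
For the k, repeats XL → XS → S → M → L: XL, XS, S, M, L, XL → XS.
R goes M, L, XL, XS, S, M → L (repeats M → L → XL → XS → S).
So the next 4-tuple is [m=91; n=44; k=XS; r=L].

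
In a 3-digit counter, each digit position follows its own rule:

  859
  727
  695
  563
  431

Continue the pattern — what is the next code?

First digit — −1 each step, mod 10: 8, 7, 6, 5, 4 → 3.
Second digit — −3 each step, mod 10: 5, 2, 9, 6, 3 → 0.
Third digit: −2 each step, mod 10, so 9, 7, 5, 3, 1 → 9.
So the next code is 309.

309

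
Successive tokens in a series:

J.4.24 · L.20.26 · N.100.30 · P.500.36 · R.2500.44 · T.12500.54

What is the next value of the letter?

V

Letter: letters move forward 2 places in the alphabet, so J, L, N, P, R, T → V.
Second component: ×5 each step, so 4, 20, 100, 500, 2500, 12500 → 62500.
Third component — differences are 2, 4, 6, … (increasing by 2 each time): 24, 26, 30, 36, 44, 54 → 66.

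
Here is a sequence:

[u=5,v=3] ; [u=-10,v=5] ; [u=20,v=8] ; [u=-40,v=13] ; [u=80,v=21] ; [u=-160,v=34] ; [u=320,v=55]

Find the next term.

[u=-640,v=89]

U: ×(-2) each step; 5, -10, 20, -40, 80, -160, 320 → -640.
V: each term is the sum of the two before it, so 3, 5, 8, 13, 21, 34, 55 → 89.
Combining the parts gives [u=-640,v=89].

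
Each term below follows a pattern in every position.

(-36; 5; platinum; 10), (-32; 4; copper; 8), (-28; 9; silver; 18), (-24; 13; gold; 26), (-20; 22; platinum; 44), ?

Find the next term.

First slot: -36, -32, -28, -24, -20 → -16 (+4 each step).
Second slot: 5, 4, 9, 13, 22 → 35 (each term is the sum of the two before it).
Metal — repeats platinum → copper → silver → gold: platinum, copper, silver, gold, platinum → copper.
Fourth slot goes 10, 8, 18, 26, 44 → 70 (always 2 × the second slot).
Putting it together: (-16; 35; copper; 70).

(-16; 35; copper; 70)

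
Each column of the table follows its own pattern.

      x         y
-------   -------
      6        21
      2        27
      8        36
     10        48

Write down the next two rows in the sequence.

Column x: 6, 2, 8, 10 → 18 → 28 (each term is the sum of the two before it).
Column y: differences are 6, 9, 12, … (increasing by 3 each time), so 21, 27, 36, 48 → 63 → 81.
Putting the parts together: 18  63 and then 28  81.

18  63; 28  81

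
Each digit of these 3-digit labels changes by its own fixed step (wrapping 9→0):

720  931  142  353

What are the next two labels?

564 then 775

For the first digit, +2 each step, mod 10: 7, 9, 1, 3 → 5 → 7.
Second digit: +1 each step, mod 10; 2, 3, 4, 5 → 6 → 7.
Third digit: 0, 1, 2, 3 → 4 → 5 (+1 each step, mod 10).
So the next two labels are 564 and 775.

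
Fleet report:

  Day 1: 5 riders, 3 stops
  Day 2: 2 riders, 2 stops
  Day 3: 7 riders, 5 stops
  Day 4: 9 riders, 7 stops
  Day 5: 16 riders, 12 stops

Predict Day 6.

Riders goes 5, 2, 7, 9, 16 → 25 (each term is the sum of the two before it).
Stops: each term is the sum of the two before it; 3, 2, 5, 7, 12 → 19.
Combining the parts gives 25 riders, 19 stops.

25 riders, 19 stops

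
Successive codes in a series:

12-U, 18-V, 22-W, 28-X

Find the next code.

32-Y

First component — alternating steps +6, +4, +6, +4, …: 12, 18, 22, 28 → 32.
Letter: letters move forward 1 place in the alphabet, so U, V, W, X → Y.
Putting it together: 32-Y.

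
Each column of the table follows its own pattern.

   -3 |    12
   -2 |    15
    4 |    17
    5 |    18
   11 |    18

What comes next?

For the first component, alternating steps +1, +6, +1, +6, …: -3, -2, 4, 5, 11 → 12.
Second component goes 12, 15, 17, 18, 18 → 17 (differences are 3, 2, 1, … (decreasing by 1 each time)).
Putting it together: 12  17.

12  17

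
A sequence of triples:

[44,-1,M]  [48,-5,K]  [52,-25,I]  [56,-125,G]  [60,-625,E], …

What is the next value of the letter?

C

Letter: M, K, I, G, E → C (letters move back 2 places in the alphabet).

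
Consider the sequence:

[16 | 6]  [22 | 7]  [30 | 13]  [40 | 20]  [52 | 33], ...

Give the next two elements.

First coordinate: differences are 6, 8, 10, … (increasing by 2 each time), so 16, 22, 30, 40, 52 → 66 → 82.
Second coordinate — each term is the sum of the two before it: 6, 7, 13, 20, 33 → 53 → 86.
Putting the parts together: [66 | 53] and then [82 | 86].

[66 | 53], [82 | 86]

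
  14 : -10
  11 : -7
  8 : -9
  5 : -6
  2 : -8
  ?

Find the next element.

-1 : -5

First slot: −3 each step; 14, 11, 8, 5, 2 → -1.
Second slot — alternating steps +3, −2, +3, −2, …: -10, -7, -9, -6, -8 → -5.
Putting it together: -1 : -5.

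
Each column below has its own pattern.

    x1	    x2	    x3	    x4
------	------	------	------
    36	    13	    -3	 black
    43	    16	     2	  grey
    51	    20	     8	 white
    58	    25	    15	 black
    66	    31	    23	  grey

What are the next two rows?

Column x1 — alternating steps +7, +8, +7, +8, …: 36, 43, 51, 58, 66 → 73 → 81.
Column x2: differences are 3, 4, 5, … (increasing by 1 each time); 13, 16, 20, 25, 31 → 38 → 46.
Column x3 — differences are 5, 6, 7, … (increasing by 1 each time): -3, 2, 8, 15, 23 → 32 → 42.
For the column x4, repeats black → grey → white: black, grey, white, black, grey → white → black.
So the next two rows are 73  38  32  white and 81  46  42  black.

73  38  32  white; 81  46  42  black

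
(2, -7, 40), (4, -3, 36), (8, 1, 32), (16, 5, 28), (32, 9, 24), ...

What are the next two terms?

(64, 13, 20), (128, 17, 16)

First entry — ×2 each step: 2, 4, 8, 16, 32 → 64 → 128.
Second entry — +4 each step: -7, -3, 1, 5, 9 → 13 → 17.
Third entry: 40, 36, 32, 28, 24 → 20 → 16 (together with the second entry always sums to 33).
Putting the parts together: (64, 13, 20) and then (128, 17, 16).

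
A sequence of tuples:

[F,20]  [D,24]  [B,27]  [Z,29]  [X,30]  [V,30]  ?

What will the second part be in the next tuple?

29

Second part: 20, 24, 27, 29, 30, 30 → 29 (differences are 4, 3, 2, … (decreasing by 1 each time)).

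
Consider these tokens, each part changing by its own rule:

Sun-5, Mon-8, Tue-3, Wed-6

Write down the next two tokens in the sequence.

Thu-1, Fri-4

Day: runs through the weekdays Mon→Sun, so Sun, Mon, Tue, Wed → Thu → Fri.
For the second component, alternating steps +3, −5, +3, −5, …: 5, 8, 3, 6 → 1 → 4.
Putting the parts together: Thu-1 and then Fri-4.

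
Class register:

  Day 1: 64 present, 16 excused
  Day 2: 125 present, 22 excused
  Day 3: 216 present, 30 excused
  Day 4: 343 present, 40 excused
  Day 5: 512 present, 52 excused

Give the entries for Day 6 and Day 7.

729 present, 66 excused; 1000 present, 82 excused

Present: 64, 125, 216, 343, 512 → 729 → 1000 (perfect cubes: 4³, 5³, 6³, …).
For the excused, differences are 6, 8, 10, … (increasing by 2 each time): 16, 22, 30, 40, 52 → 66 → 82.
So the next two records are 729 present, 66 excused and 1000 present, 82 excused.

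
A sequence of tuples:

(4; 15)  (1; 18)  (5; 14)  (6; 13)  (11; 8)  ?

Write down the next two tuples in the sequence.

(17; 2), (28; -9)

First component — each term is the sum of the two before it: 4, 1, 5, 6, 11 → 17 → 28.
Second component: together with the first component always sums to 19; 15, 18, 14, 13, 8 → 2 → -9.
So the next two tuples are (17; 2) and (28; -9).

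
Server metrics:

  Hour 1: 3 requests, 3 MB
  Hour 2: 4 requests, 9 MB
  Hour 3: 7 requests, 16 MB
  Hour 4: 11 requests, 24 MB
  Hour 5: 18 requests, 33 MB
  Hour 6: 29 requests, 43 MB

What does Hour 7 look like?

47 requests, 54 MB

Requests: 3, 4, 7, 11, 18, 29 → 47 (each term is the sum of the two before it).
MB goes 3, 9, 16, 24, 33, 43 → 54 (differences are 6, 7, 8, … (increasing by 1 each time)).
Putting it together: 47 requests, 54 MB.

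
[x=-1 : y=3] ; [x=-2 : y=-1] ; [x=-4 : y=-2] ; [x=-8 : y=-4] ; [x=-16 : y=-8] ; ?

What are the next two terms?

X: -1, -2, -4, -8, -16 → -32 → -64 (×2 each step).
Y goes 3, -1, -2, -4, -8 → -16 → -32 (always the previous value of the x).
Putting the parts together: [x=-32 : y=-16] and then [x=-64 : y=-32].

[x=-32 : y=-16], [x=-64 : y=-32]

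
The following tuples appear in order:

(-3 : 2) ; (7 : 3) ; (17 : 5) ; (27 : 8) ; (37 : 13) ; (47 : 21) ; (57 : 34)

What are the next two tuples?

(67 : 55), (77 : 89)

First coordinate: +10 each step, so -3, 7, 17, 27, 37, 47, 57 → 67 → 77.
For the second coordinate, each term is the sum of the two before it: 2, 3, 5, 8, 13, 21, 34 → 55 → 89.
Putting the parts together: (67 : 55) and then (77 : 89).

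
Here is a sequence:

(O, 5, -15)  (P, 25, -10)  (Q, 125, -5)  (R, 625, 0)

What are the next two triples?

(S, 3125, 5), (T, 15625, 10)

Letter: letters move forward 1 place in the alphabet; O, P, Q, R → S → T.
Second part: ×5 each step; 5, 25, 125, 625 → 3125 → 15625.
Third part — +5 each step: -15, -10, -5, 0 → 5 → 10.
Putting the parts together: (S, 3125, 5) and then (T, 15625, 10).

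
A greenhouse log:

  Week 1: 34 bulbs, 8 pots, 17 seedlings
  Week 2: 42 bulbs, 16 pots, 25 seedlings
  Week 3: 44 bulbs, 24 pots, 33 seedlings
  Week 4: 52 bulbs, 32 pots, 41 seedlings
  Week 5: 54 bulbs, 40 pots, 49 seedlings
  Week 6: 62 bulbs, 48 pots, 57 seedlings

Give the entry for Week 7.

64 bulbs, 56 pots, 65 seedlings

For the bulbs, alternating steps +8, +2, +8, +2, …: 34, 42, 44, 52, 54, 62 → 64.
Pots: +8 each step, so 8, 16, 24, 32, 40, 48 → 56.
Seedlings: always 9 more than the pots, so 17, 25, 33, 41, 49, 57 → 65.
Putting it together: 64 bulbs, 56 pots, 65 seedlings.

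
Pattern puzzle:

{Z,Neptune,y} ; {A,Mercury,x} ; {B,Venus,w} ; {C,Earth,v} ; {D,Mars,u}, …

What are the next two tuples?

First letter: letters move forward 1 place in the alphabet, wrapping Z→A, so Z, A, B, C, D → E → F.
Planet: runs through the planets Mercury→Neptune; Neptune, Mercury, Venus, Earth, Mars → Jupiter → Saturn.
For the second letter, letters move back 1 place in the alphabet: y, x, w, v, u → t → s.
So the next two tuples are {E,Jupiter,t} and {F,Saturn,s}.

{E,Jupiter,t}, {F,Saturn,s}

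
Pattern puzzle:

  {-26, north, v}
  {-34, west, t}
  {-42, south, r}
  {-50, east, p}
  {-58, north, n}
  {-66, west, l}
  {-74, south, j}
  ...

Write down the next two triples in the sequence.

First entry goes -26, -34, -42, -50, -58, -66, -74 → -82 → -90 (−8 each step).
Direction — repeats north → west → south → east: north, west, south, east, north, west, south → east → north.
For the letter, letters move back 2 places in the alphabet: v, t, r, p, n, l, j → h → f.
So the next two triples are {-82, east, h} and {-90, north, f}.

{-82, east, h}, {-90, north, f}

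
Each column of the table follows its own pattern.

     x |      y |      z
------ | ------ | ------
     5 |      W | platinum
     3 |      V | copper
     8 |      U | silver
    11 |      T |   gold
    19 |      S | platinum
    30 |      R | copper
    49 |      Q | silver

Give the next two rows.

79  P  gold; 128  O  platinum

For the column x, each term is the sum of the two before it: 5, 3, 8, 11, 19, 30, 49 → 79 → 128.
Column y: letters move back 1 place in the alphabet; W, V, U, T, S, R, Q → P → O.
Column z: platinum, copper, silver, gold, platinum, copper, silver → gold → platinum (repeats platinum → copper → silver → gold).
So the next two rows are 79  P  gold and 128  O  platinum.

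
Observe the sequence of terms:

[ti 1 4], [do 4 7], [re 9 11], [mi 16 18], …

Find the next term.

[fa 25 29]

Note: runs through the solfège scale do→ti; ti, do, re, mi → fa.
Second coordinate — perfect squares: 1², 2², 3², …: 1, 4, 9, 16 → 25.
Third coordinate: each term is the sum of the two before it, so 4, 7, 11, 18 → 29.
So the next term is [fa 25 29].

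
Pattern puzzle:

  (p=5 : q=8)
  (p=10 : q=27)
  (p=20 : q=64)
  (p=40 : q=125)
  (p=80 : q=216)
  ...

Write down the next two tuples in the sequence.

(p=160 : q=343), (p=320 : q=512)

P: 5, 10, 20, 40, 80 → 160 → 320 (×2 each step).
Q: perfect cubes: 2³, 3³, 4³, …, so 8, 27, 64, 125, 216 → 343 → 512.
So the next two tuples are (p=160 : q=343) and (p=320 : q=512).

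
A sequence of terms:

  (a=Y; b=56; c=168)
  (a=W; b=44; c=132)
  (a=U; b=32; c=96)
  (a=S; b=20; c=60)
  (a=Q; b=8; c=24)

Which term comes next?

(a=O; b=-4; c=-12)

A: Y, W, U, S, Q → O (letters move back 2 places in the alphabet).
B goes 56, 44, 32, 20, 8 → -4 (−12 each step).
C: always 3 × the b; 168, 132, 96, 60, 24 → -12.
Putting it together: (a=O; b=-4; c=-12).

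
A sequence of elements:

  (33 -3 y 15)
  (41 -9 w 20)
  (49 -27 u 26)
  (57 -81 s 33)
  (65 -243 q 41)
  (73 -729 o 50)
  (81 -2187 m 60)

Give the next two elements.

(89 -6561 k 71), (97 -19683 i 83)

For the first part, +8 each step: 33, 41, 49, 57, 65, 73, 81 → 89 → 97.
Second part goes -3, -9, -27, -81, -243, -729, -2187 → -6561 → -19683 (×3 each step).
Letter: letters move back 2 places in the alphabet; y, w, u, s, q, o, m → k → i.
Fourth part goes 15, 20, 26, 33, 41, 50, 60 → 71 → 83 (differences are 5, 6, 7, … (increasing by 1 each time)).
So the next two elements are (89 -6561 k 71) and (97 -19683 i 83).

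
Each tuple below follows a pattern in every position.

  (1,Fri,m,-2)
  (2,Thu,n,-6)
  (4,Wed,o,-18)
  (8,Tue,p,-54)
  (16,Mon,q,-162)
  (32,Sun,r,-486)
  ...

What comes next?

For the first value, ×2 each step: 1, 2, 4, 8, 16, 32 → 64.
Day: runs backward through the weekdays Mon→Sun; Fri, Thu, Wed, Tue, Mon, Sun → Sat.
For the letter, letters move forward 1 place in the alphabet: m, n, o, p, q, r → s.
Fourth value goes -2, -6, -18, -54, -162, -486 → -1458 (×3 each step).
Combining the parts gives (64,Sat,s,-1458).

(64,Sat,s,-1458)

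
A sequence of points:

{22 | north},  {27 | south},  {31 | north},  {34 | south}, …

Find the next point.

{36 | north}

For the first coordinate, differences are 5, 4, 3, … (decreasing by 1 each time): 22, 27, 31, 34 → 36.
Direction: alternates north ↔ south, so north, south, north, south → north.
Putting it together: {36 | north}.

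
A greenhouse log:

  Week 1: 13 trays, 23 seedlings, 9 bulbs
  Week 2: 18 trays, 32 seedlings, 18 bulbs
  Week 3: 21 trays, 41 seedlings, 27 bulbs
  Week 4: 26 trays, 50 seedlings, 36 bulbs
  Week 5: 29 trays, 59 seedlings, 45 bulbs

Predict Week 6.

34 trays, 68 seedlings, 54 bulbs

Trays: alternating steps +5, +3, +5, +3, …; 13, 18, 21, 26, 29 → 34.
Seedlings: +9 each step, so 23, 32, 41, 50, 59 → 68.
Bulbs goes 9, 18, 27, 36, 45 → 54 (+9 each step).
So the next row is 34 trays, 68 seedlings, 54 bulbs.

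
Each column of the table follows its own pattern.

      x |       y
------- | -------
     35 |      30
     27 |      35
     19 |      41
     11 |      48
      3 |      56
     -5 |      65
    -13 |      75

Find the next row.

Column x — −8 each step: 35, 27, 19, 11, 3, -5, -13 → -21.
Column y — differences are 5, 6, 7, … (increasing by 1 each time): 30, 35, 41, 48, 56, 65, 75 → 86.
Combining the parts gives -21  86.

-21  86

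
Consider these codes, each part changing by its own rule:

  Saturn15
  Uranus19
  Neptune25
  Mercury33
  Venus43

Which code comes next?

Planet goes Saturn, Uranus, Neptune, Mercury, Venus → Earth (runs through the planets Mercury→Neptune).
Second component: differences are 4, 6, 8, … (increasing by 2 each time), so 15, 19, 25, 33, 43 → 55.
Putting it together: Earth55.

Earth55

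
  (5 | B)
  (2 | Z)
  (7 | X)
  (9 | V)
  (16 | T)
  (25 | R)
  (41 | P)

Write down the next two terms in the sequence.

First slot: each term is the sum of the two before it, so 5, 2, 7, 9, 16, 25, 41 → 66 → 107.
Letter: letters move back 2 places in the alphabet, wrapping A→Z; B, Z, X, V, T, R, P → N → L.
Putting the parts together: (66 | N) and then (107 | L).

(66 | N), (107 | L)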